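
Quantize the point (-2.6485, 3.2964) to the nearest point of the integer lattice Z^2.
(-3, 3)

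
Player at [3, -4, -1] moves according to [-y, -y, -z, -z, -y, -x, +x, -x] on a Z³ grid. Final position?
(2, -7, -3)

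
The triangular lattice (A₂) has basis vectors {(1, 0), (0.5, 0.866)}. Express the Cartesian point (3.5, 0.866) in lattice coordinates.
3b₁ + b₂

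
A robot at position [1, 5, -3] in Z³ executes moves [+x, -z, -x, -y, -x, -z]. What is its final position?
(0, 4, -5)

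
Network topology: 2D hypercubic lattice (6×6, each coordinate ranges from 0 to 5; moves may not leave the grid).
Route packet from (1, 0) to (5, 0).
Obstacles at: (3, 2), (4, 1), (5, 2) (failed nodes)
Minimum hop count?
4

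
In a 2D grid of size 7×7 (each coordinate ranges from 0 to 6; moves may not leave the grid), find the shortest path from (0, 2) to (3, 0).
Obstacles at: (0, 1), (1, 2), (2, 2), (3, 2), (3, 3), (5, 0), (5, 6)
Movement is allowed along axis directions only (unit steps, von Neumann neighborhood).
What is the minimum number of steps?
11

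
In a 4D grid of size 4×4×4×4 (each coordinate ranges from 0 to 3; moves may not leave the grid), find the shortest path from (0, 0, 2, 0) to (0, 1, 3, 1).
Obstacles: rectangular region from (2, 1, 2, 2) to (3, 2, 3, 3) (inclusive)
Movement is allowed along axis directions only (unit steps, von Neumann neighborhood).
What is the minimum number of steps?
3
(one shortest path: (0, 0, 2, 0) → (0, 1, 2, 0) → (0, 1, 3, 0) → (0, 1, 3, 1))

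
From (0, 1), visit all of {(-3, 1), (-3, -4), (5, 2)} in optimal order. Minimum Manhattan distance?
20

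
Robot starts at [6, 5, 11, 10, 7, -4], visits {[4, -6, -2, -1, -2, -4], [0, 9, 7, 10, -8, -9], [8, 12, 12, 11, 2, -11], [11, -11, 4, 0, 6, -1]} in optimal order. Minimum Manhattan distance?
132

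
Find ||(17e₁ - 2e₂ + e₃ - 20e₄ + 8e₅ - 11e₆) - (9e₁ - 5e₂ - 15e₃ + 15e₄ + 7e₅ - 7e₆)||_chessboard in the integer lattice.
35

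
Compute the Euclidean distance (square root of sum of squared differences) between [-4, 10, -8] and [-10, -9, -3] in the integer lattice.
20.5426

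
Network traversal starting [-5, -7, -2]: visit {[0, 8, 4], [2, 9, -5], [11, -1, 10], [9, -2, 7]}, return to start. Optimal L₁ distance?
98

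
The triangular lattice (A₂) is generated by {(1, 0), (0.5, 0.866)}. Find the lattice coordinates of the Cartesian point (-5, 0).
-5b₁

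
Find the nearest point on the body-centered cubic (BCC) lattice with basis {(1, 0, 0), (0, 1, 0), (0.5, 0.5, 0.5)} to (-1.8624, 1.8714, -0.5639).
(-2, 2, -1)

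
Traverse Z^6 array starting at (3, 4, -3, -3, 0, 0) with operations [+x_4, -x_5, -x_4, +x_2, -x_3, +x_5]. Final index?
(3, 5, -4, -3, 0, 0)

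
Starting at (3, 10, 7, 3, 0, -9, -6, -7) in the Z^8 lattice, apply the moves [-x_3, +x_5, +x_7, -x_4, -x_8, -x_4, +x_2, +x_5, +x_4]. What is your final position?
(3, 11, 6, 2, 2, -9, -5, -8)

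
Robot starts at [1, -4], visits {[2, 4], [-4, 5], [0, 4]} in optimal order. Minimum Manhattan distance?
16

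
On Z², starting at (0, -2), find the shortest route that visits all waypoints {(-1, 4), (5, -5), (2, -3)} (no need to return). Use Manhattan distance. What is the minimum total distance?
22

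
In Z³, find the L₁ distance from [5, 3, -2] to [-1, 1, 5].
15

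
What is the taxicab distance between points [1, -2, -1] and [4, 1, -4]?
9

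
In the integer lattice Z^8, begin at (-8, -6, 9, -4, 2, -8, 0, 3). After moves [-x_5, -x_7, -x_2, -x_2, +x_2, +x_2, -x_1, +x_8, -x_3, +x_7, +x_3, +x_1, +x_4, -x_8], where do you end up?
(-8, -6, 9, -3, 1, -8, 0, 3)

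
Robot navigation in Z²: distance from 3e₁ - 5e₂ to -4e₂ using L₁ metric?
4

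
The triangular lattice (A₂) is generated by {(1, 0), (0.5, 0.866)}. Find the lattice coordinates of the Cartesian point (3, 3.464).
b₁ + 4b₂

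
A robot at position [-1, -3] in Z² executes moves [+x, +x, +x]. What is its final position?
(2, -3)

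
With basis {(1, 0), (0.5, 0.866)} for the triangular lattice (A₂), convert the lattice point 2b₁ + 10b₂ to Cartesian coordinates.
(7, 8.66)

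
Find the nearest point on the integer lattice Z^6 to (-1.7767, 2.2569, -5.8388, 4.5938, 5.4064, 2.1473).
(-2, 2, -6, 5, 5, 2)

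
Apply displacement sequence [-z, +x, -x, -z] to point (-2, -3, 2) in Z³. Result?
(-2, -3, 0)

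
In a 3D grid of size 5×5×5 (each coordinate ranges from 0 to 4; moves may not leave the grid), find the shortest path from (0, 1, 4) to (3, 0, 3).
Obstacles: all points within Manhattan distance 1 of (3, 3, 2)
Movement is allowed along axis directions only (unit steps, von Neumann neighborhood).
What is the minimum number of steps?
5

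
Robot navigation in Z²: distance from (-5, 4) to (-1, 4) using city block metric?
4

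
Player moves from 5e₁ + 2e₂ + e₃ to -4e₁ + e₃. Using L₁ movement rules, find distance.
11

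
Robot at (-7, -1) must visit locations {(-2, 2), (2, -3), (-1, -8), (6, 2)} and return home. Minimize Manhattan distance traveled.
46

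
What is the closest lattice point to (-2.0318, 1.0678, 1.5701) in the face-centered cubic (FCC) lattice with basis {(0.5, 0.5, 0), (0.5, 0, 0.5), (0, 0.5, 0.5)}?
(-2, 1, 2)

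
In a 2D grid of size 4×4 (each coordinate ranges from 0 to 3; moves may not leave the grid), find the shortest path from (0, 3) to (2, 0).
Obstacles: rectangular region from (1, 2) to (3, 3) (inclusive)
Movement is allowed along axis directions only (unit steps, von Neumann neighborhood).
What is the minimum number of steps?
5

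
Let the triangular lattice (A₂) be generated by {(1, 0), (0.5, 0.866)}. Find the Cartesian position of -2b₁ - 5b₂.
(-4.5, -4.33)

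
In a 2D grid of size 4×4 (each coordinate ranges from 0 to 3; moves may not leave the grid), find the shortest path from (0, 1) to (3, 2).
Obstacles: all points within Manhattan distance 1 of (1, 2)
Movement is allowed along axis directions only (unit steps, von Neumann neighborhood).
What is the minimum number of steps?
6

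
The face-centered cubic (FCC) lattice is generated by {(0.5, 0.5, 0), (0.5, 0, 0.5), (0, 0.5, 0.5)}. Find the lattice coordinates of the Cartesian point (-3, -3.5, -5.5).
-b₁ - 5b₂ - 6b₃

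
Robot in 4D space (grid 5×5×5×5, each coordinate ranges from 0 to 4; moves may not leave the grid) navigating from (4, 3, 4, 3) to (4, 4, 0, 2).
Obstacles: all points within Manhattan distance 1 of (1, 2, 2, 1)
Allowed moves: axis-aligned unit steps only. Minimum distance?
6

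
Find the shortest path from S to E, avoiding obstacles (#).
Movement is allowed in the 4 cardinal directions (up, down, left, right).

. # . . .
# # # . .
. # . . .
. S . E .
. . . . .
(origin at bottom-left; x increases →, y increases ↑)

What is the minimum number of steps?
2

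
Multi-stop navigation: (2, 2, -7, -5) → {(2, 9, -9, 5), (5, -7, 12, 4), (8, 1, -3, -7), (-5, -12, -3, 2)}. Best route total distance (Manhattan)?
114
(one optimal route: (2, 2, -7, -5) → (8, 1, -3, -7) → (2, 9, -9, 5) → (-5, -12, -3, 2) → (5, -7, 12, 4))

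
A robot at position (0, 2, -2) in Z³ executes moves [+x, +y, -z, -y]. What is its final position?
(1, 2, -3)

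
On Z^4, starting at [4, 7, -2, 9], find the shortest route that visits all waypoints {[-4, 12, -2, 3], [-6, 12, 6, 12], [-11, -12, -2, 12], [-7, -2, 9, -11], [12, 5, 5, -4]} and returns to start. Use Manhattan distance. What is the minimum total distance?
190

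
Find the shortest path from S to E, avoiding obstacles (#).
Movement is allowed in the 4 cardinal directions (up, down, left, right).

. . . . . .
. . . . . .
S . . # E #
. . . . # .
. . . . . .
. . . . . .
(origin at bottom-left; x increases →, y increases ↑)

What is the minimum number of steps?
6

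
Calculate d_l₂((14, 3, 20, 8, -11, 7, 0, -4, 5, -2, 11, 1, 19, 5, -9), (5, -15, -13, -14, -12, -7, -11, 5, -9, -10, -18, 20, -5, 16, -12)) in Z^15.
67.4166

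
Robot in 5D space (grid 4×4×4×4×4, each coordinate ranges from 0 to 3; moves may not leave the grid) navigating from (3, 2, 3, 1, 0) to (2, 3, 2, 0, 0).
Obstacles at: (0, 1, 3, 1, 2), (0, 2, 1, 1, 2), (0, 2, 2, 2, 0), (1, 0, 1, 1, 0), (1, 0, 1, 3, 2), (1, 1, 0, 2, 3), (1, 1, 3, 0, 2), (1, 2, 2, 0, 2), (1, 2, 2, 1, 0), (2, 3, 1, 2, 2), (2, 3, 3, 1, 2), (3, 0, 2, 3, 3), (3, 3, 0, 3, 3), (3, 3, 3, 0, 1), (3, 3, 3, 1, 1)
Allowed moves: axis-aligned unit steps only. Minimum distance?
4
(one shortest path: (3, 2, 3, 1, 0) → (2, 2, 3, 1, 0) → (2, 3, 3, 1, 0) → (2, 3, 2, 1, 0) → (2, 3, 2, 0, 0))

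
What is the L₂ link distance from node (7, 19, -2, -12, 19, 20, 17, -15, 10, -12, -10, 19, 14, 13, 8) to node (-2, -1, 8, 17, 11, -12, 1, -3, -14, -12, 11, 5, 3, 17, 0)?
65.7571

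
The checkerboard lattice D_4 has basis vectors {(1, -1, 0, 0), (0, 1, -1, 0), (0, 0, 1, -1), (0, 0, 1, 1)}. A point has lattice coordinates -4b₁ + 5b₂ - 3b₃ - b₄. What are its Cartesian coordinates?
(-4, 9, -9, 2)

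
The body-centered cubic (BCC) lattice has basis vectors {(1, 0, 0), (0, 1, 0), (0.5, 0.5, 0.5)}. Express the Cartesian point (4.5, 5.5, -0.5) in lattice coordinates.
5b₁ + 6b₂ - b₃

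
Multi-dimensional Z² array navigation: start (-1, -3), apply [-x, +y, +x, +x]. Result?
(0, -2)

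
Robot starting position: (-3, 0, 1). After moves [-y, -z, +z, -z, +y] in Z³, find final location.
(-3, 0, 0)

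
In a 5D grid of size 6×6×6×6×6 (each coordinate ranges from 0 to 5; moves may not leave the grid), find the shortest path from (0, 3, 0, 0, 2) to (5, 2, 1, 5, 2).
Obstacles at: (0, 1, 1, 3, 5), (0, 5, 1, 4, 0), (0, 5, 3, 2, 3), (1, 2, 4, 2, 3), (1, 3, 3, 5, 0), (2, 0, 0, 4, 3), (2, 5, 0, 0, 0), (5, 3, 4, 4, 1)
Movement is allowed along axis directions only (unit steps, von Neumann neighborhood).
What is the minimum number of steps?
12
(one shortest path: (0, 3, 0, 0, 2) → (1, 3, 0, 0, 2) → (2, 3, 0, 0, 2) → (3, 3, 0, 0, 2) → (4, 3, 0, 0, 2) → (5, 3, 0, 0, 2) → (5, 2, 0, 0, 2) → (5, 2, 1, 0, 2) → (5, 2, 1, 1, 2) → (5, 2, 1, 2, 2) → (5, 2, 1, 3, 2) → (5, 2, 1, 4, 2) → (5, 2, 1, 5, 2))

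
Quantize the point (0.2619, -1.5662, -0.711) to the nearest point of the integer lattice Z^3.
(0, -2, -1)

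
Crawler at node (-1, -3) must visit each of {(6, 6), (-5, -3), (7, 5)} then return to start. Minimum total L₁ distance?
42
(one optimal route: (-1, -3) → (6, 6) → (7, 5) → (-5, -3) → (-1, -3))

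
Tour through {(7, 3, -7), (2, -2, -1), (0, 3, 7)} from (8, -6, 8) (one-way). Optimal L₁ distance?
49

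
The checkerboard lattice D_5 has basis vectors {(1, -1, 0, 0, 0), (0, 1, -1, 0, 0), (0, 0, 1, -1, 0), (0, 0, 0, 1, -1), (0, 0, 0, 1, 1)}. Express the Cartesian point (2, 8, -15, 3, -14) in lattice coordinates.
2b₁ + 10b₂ - 5b₃ + 6b₄ - 8b₅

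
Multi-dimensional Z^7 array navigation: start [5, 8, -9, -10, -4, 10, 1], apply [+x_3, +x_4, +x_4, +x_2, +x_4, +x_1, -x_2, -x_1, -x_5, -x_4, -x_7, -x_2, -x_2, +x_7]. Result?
(5, 6, -8, -8, -5, 10, 1)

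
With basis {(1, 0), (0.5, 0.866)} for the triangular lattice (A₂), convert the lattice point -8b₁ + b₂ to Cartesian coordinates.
(-7.5, 0.866)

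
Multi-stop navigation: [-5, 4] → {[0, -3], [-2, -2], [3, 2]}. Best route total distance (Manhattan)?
20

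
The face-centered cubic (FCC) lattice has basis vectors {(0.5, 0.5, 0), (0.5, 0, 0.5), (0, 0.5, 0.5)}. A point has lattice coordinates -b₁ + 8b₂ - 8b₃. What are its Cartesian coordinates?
(3.5, -4.5, 0)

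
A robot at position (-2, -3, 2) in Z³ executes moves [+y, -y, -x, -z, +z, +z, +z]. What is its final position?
(-3, -3, 4)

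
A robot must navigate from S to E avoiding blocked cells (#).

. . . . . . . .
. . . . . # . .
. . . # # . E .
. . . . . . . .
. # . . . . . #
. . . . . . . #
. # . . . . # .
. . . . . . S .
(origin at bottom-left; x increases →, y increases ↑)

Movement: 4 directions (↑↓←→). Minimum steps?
7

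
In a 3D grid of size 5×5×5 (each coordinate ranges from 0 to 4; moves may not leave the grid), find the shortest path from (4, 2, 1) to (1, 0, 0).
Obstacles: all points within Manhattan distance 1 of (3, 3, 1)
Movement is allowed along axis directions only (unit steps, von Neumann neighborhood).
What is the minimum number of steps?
6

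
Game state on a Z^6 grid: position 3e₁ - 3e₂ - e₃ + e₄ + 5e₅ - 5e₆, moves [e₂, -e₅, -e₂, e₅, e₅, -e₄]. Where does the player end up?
(3, -3, -1, 0, 6, -5)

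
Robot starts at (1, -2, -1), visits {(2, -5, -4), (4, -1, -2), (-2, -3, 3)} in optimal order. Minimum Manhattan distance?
26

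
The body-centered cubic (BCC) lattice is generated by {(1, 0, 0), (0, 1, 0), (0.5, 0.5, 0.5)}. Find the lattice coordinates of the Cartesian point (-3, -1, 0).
-3b₁ - b₂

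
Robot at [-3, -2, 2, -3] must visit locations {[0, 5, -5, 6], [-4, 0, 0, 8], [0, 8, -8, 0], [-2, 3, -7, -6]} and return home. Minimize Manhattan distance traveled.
76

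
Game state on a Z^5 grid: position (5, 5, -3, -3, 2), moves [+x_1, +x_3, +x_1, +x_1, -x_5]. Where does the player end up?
(8, 5, -2, -3, 1)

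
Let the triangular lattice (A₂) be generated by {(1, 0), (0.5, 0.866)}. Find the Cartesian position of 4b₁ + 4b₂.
(6, 3.464)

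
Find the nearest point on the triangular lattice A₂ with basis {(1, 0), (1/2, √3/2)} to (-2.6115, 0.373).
(-2.5, 0.866)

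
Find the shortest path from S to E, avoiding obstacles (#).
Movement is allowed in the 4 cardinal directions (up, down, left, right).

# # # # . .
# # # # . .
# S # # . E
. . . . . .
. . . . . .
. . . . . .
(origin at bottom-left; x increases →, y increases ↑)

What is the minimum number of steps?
6
(one shortest path: (1, 3) → (1, 2) → (2, 2) → (3, 2) → (4, 2) → (5, 2) → (5, 3))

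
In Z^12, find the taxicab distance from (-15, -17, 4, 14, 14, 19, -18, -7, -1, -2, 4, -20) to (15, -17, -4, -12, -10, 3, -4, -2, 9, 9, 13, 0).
173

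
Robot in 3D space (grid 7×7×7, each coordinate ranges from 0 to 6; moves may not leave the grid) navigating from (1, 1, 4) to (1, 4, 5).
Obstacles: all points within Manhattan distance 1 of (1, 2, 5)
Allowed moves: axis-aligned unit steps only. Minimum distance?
6
(one shortest path: (1, 1, 4) → (0, 1, 4) → (0, 2, 4) → (0, 3, 4) → (1, 3, 4) → (1, 4, 4) → (1, 4, 5))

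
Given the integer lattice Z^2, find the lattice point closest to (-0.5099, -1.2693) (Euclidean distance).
(-1, -1)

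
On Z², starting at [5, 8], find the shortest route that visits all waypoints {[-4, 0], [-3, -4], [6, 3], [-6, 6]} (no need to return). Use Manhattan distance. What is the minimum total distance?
34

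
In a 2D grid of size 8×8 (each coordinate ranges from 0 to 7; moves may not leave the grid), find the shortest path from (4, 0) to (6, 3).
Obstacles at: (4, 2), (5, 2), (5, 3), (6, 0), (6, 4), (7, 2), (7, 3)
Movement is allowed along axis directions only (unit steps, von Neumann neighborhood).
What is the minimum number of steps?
5
(one shortest path: (4, 0) → (5, 0) → (5, 1) → (6, 1) → (6, 2) → (6, 3))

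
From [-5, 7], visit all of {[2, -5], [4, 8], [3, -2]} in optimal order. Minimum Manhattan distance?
25
(one optimal route: (-5, 7) → (4, 8) → (3, -2) → (2, -5))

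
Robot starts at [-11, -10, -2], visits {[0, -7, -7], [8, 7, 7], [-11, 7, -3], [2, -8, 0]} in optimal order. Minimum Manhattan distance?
85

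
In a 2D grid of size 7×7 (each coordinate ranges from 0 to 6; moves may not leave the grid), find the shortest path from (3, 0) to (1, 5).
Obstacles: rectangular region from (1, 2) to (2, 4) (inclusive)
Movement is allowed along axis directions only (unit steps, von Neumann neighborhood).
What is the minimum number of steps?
7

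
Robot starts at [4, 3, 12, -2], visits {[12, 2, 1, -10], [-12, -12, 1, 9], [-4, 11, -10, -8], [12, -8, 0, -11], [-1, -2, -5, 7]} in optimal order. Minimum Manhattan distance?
153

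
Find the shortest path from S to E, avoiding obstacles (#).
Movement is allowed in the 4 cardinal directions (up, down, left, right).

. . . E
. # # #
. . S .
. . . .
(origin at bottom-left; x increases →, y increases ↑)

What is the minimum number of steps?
7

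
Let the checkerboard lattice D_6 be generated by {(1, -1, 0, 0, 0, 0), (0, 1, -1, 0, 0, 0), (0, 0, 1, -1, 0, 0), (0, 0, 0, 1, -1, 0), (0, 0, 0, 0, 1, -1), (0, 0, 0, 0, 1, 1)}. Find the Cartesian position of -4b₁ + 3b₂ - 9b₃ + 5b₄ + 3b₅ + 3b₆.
(-4, 7, -12, 14, 1, 0)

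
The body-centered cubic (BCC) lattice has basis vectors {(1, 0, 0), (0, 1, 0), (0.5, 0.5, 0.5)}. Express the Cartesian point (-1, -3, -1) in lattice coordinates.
-2b₂ - 2b₃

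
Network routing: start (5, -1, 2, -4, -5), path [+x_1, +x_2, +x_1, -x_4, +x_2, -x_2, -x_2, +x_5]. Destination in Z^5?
(7, -1, 2, -5, -4)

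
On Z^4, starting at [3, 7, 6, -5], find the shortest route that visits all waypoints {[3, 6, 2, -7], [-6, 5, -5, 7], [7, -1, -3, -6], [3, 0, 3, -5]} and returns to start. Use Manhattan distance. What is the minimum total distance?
94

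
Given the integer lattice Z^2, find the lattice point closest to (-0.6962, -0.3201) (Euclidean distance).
(-1, 0)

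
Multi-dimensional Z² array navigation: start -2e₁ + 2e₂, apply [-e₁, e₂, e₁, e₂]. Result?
(-2, 4)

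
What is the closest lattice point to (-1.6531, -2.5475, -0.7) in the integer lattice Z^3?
(-2, -3, -1)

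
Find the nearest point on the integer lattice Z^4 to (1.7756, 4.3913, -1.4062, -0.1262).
(2, 4, -1, 0)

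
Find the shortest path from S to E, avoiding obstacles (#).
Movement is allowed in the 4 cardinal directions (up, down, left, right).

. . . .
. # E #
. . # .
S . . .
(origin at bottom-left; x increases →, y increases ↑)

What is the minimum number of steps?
6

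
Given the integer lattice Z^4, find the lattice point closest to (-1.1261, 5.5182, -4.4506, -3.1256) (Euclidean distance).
(-1, 6, -4, -3)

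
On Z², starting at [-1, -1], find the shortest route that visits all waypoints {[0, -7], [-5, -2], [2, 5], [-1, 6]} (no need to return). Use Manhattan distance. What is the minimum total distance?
33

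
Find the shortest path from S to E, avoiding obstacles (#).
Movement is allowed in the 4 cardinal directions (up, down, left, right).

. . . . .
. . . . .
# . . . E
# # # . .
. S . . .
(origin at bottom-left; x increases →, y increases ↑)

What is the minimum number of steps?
5
(one shortest path: (1, 0) → (2, 0) → (3, 0) → (4, 0) → (4, 1) → (4, 2))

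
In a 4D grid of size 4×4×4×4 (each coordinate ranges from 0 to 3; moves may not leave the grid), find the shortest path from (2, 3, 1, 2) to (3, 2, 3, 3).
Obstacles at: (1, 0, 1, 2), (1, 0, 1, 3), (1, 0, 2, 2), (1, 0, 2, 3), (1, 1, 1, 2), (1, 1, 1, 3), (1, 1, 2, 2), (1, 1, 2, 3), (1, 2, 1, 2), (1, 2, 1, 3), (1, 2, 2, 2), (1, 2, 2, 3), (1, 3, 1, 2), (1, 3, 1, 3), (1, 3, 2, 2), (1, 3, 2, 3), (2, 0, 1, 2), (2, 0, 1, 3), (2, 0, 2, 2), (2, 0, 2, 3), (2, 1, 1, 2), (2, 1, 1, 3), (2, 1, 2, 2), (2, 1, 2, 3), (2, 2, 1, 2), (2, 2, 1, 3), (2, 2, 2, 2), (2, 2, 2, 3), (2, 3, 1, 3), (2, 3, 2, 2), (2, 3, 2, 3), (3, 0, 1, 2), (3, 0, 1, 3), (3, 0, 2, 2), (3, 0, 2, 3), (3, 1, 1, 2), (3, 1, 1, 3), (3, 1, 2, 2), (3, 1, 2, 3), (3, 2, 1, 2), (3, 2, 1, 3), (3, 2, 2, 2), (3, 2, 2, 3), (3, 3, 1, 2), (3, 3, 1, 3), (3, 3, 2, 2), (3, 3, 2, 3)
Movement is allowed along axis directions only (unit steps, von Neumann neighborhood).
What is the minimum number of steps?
7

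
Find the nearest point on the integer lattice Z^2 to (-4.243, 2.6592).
(-4, 3)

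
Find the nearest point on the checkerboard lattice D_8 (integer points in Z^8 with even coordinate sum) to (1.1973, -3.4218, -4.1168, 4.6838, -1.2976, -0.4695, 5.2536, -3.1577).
(1, -3, -4, 5, -1, 0, 5, -3)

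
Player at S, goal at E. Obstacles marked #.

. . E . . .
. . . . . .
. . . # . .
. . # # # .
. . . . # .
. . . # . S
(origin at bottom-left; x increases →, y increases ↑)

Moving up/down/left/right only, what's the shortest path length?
8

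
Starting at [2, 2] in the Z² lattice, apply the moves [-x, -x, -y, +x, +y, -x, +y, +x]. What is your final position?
(1, 3)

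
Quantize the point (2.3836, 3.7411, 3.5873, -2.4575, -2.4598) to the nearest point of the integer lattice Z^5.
(2, 4, 4, -2, -2)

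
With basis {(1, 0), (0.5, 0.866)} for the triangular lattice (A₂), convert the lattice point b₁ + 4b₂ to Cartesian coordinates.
(3, 3.464)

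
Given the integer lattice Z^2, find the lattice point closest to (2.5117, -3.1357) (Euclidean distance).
(3, -3)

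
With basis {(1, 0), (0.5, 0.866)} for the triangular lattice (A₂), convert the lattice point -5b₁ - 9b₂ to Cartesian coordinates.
(-9.5, -7.794)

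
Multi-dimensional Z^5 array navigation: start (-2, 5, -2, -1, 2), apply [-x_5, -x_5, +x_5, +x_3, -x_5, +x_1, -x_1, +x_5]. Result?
(-2, 5, -1, -1, 1)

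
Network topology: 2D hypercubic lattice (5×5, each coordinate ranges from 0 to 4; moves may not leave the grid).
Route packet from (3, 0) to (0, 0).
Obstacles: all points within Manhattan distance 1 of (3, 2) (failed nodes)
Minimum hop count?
3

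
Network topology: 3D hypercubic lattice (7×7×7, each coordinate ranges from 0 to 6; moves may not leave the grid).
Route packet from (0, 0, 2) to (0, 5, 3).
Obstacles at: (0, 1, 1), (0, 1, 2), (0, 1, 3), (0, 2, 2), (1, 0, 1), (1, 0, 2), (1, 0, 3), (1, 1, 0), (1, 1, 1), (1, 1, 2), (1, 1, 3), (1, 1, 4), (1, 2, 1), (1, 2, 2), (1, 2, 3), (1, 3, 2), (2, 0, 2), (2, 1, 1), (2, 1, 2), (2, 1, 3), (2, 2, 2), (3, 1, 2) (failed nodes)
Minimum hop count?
8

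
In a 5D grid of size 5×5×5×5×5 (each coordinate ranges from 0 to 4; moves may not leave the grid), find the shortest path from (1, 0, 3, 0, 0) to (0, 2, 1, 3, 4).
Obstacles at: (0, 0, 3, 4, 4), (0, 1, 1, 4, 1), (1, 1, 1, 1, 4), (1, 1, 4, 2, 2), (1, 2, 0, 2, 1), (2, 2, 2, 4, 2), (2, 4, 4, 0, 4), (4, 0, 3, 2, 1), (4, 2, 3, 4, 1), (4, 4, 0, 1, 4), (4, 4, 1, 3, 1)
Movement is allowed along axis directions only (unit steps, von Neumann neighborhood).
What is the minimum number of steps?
12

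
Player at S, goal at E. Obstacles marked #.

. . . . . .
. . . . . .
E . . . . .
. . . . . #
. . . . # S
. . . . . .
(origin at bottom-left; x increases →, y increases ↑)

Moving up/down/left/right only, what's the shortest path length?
9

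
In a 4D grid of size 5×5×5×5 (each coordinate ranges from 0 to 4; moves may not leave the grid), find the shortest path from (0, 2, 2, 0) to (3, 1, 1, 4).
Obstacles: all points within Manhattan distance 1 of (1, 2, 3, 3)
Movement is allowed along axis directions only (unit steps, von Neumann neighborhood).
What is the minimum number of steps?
9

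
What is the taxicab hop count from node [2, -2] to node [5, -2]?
3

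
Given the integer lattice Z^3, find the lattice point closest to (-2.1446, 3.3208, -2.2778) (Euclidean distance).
(-2, 3, -2)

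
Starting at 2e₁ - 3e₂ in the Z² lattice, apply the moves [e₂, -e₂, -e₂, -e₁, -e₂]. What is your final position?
(1, -5)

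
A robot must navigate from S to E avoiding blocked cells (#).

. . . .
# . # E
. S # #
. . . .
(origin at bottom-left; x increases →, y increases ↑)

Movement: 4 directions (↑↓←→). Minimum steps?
5
(one shortest path: (1, 1) → (1, 2) → (1, 3) → (2, 3) → (3, 3) → (3, 2))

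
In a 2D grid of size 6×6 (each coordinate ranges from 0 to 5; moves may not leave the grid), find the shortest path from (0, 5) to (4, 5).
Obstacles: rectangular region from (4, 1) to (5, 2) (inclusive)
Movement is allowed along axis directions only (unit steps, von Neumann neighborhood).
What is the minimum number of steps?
4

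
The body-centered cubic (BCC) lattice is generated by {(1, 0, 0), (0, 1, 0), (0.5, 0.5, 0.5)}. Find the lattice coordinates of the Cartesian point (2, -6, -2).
4b₁ - 4b₂ - 4b₃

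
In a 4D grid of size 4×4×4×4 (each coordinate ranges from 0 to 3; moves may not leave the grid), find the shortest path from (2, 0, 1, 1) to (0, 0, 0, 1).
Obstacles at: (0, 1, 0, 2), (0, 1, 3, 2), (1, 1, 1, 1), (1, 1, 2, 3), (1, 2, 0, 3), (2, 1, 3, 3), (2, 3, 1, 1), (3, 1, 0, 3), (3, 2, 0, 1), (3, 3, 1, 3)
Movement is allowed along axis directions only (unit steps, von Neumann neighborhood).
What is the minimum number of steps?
3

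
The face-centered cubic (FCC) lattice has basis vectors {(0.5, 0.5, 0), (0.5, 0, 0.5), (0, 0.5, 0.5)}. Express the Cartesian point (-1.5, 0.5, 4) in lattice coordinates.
-5b₁ + 2b₂ + 6b₃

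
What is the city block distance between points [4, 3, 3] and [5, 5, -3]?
9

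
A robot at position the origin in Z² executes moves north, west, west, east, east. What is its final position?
(0, 1)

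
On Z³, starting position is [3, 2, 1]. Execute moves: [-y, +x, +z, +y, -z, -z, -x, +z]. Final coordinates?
(3, 2, 1)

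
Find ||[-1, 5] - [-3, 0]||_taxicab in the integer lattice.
7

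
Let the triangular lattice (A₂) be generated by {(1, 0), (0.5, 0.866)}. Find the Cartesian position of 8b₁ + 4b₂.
(10, 3.464)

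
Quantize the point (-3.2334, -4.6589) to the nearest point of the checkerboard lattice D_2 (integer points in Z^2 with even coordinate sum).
(-3, -5)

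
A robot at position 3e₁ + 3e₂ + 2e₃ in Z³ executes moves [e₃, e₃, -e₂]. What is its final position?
(3, 2, 4)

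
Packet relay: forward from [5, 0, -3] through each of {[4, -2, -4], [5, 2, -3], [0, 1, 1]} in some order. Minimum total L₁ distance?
20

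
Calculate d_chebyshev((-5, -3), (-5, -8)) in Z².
5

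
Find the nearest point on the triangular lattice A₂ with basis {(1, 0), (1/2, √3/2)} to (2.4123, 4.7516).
(2.5, 4.33)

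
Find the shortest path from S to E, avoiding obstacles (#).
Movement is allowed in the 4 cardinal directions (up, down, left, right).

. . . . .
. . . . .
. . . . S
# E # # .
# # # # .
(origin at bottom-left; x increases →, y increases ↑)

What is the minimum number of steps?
4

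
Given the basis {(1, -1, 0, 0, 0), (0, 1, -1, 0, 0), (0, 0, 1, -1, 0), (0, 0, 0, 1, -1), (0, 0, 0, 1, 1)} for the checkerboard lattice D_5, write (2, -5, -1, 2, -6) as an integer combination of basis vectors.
2b₁ - 3b₂ - 4b₃ + 2b₄ - 4b₅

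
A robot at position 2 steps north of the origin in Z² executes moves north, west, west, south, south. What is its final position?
(-2, 1)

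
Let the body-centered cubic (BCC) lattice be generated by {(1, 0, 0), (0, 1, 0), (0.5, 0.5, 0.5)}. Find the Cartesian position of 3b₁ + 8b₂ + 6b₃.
(6, 11, 3)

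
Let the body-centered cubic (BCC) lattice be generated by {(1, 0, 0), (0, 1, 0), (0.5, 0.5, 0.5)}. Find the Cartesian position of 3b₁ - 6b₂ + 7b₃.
(6.5, -2.5, 3.5)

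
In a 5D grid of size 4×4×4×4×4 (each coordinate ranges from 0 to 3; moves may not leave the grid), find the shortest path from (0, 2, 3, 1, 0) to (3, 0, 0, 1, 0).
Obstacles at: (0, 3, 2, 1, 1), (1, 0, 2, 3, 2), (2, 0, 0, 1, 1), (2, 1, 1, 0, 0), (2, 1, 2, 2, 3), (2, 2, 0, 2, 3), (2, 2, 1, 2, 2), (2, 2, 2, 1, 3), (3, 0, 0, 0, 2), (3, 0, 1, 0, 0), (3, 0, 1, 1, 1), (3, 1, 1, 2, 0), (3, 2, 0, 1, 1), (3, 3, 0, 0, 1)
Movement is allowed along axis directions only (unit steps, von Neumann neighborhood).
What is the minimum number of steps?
8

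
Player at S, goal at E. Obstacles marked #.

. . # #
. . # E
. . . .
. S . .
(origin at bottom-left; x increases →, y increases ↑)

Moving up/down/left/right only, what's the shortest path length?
4
(one shortest path: (1, 0) → (2, 0) → (3, 0) → (3, 1) → (3, 2))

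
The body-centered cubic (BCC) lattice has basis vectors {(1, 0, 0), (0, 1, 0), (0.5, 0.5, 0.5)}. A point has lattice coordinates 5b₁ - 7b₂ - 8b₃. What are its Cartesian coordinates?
(1, -11, -4)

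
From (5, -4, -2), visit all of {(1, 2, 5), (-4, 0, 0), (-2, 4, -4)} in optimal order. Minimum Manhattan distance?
39
(one optimal route: (5, -4, -2) → (1, 2, 5) → (-4, 0, 0) → (-2, 4, -4))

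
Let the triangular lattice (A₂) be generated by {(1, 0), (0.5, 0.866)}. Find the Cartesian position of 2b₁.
(2, 0)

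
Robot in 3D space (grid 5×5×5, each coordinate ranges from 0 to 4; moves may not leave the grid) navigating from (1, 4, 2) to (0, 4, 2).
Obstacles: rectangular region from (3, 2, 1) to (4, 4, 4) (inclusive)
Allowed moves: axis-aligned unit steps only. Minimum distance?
1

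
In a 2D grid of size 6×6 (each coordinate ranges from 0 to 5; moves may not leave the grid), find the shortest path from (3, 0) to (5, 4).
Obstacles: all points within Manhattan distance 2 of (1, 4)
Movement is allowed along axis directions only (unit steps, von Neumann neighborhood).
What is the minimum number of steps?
6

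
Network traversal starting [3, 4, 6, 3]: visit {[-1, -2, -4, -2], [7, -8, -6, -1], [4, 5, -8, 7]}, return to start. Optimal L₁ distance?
88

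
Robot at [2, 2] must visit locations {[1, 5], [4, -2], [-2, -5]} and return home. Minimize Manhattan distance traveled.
32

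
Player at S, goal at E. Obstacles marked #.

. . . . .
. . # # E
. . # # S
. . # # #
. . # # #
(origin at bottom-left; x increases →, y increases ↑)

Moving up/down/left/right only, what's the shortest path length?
1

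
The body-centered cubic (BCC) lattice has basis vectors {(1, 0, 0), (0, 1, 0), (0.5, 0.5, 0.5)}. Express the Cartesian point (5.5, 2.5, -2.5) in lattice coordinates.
8b₁ + 5b₂ - 5b₃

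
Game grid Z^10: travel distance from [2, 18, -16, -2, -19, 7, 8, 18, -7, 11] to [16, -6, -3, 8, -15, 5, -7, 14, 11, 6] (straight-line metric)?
40.6325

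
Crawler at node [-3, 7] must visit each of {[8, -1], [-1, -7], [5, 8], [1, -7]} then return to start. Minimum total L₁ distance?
52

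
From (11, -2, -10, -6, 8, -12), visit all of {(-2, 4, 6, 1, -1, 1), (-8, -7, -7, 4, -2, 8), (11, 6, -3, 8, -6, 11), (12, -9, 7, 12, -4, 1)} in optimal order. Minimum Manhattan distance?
191
(one optimal route: (11, -2, -10, -6, 8, -12) → (11, 6, -3, 8, -6, 11) → (12, -9, 7, 12, -4, 1) → (-2, 4, 6, 1, -1, 1) → (-8, -7, -7, 4, -2, 8))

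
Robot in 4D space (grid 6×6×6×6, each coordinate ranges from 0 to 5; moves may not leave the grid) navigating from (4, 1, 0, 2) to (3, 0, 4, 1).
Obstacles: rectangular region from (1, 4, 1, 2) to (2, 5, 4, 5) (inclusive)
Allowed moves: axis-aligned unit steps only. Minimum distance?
7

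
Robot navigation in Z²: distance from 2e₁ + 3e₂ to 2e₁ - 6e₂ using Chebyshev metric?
9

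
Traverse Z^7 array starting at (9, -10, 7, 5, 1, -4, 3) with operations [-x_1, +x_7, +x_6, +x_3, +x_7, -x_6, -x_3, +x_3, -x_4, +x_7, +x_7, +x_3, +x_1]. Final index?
(9, -10, 9, 4, 1, -4, 7)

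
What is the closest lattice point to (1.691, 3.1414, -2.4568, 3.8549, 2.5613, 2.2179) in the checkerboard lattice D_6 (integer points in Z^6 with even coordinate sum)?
(2, 3, -2, 4, 3, 2)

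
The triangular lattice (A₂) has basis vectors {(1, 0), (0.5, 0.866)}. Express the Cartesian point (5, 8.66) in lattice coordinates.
10b₂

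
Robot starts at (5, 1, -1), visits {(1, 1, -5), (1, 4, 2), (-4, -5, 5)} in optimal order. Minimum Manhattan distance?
35
(one optimal route: (5, 1, -1) → (1, 1, -5) → (1, 4, 2) → (-4, -5, 5))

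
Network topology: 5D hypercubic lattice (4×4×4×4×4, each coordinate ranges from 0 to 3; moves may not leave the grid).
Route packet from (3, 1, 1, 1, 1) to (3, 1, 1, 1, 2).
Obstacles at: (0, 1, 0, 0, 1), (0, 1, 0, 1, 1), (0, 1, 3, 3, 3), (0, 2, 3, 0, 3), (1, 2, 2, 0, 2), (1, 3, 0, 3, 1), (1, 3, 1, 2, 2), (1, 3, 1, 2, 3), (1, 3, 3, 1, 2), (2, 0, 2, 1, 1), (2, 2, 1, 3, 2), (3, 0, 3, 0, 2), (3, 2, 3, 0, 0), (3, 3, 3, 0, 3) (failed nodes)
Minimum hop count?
1
(one shortest path: (3, 1, 1, 1, 1) → (3, 1, 1, 1, 2))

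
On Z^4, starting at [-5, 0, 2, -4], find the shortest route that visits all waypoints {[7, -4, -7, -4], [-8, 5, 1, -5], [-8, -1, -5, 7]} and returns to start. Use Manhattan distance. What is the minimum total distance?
90
(one optimal route: (-5, 0, 2, -4) → (7, -4, -7, -4) → (-8, -1, -5, 7) → (-8, 5, 1, -5) → (-5, 0, 2, -4))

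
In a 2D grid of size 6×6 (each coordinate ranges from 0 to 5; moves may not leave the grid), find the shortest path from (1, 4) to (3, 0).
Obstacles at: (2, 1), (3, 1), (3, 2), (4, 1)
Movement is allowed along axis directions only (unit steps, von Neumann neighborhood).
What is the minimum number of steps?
6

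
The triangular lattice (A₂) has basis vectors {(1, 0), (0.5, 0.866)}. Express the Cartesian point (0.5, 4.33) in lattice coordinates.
-2b₁ + 5b₂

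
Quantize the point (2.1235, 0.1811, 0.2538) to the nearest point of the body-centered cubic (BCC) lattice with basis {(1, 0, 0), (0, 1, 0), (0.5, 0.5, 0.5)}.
(2, 0, 0)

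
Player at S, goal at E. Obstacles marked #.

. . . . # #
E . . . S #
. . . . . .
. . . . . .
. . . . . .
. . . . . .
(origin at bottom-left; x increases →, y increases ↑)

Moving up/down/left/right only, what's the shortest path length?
4
(one shortest path: (4, 4) → (3, 4) → (2, 4) → (1, 4) → (0, 4))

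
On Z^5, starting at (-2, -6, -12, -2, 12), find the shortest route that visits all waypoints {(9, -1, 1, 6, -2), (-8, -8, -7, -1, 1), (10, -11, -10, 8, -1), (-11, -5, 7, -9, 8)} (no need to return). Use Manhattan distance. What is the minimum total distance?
135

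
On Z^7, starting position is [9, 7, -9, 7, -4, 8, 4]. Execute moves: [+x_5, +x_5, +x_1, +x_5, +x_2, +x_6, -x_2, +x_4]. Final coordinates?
(10, 7, -9, 8, -1, 9, 4)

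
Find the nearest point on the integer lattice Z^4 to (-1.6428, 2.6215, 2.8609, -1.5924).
(-2, 3, 3, -2)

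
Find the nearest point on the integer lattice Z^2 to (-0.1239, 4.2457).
(0, 4)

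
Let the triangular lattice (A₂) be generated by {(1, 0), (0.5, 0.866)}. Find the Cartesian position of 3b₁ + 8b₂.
(7, 6.928)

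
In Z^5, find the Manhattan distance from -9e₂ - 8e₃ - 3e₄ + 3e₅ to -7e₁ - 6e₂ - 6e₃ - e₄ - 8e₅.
25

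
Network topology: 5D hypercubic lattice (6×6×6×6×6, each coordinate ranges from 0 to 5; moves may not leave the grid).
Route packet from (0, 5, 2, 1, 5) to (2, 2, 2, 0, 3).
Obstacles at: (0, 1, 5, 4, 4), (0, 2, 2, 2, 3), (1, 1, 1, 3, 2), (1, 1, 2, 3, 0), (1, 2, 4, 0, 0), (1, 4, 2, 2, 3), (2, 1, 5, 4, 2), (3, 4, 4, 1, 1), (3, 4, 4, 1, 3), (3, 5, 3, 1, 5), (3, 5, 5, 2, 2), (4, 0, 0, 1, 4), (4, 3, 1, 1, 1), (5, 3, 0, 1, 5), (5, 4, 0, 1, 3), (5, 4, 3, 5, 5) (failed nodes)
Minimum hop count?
8
(one shortest path: (0, 5, 2, 1, 5) → (1, 5, 2, 1, 5) → (2, 5, 2, 1, 5) → (2, 4, 2, 1, 5) → (2, 3, 2, 1, 5) → (2, 2, 2, 1, 5) → (2, 2, 2, 0, 5) → (2, 2, 2, 0, 4) → (2, 2, 2, 0, 3))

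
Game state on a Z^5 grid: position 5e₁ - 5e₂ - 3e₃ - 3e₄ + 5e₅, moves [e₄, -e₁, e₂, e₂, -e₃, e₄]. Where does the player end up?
(4, -3, -4, -1, 5)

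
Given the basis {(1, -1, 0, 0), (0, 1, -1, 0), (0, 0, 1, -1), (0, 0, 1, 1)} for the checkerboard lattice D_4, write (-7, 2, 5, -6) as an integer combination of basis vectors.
-7b₁ - 5b₂ + 3b₃ - 3b₄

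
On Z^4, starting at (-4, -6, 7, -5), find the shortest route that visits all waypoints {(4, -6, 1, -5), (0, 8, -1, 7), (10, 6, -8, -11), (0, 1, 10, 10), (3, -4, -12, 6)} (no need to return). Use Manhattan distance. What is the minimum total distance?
133
(one optimal route: (-4, -6, 7, -5) → (4, -6, 1, -5) → (10, 6, -8, -11) → (3, -4, -12, 6) → (0, 8, -1, 7) → (0, 1, 10, 10))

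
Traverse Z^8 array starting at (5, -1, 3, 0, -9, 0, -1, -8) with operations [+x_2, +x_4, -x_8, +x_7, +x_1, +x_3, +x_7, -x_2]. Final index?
(6, -1, 4, 1, -9, 0, 1, -9)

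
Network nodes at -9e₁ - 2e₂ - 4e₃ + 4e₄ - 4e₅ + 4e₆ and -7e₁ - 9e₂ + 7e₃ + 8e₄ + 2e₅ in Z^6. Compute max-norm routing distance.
11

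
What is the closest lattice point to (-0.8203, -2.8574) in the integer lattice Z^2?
(-1, -3)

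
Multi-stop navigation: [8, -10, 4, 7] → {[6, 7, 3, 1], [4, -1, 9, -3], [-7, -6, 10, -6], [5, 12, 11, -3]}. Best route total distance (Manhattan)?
80
(one optimal route: (8, -10, 4, 7) → (6, 7, 3, 1) → (5, 12, 11, -3) → (4, -1, 9, -3) → (-7, -6, 10, -6))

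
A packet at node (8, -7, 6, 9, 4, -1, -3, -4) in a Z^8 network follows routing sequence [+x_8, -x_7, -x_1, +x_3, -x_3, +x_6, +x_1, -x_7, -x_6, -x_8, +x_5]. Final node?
(8, -7, 6, 9, 5, -1, -5, -4)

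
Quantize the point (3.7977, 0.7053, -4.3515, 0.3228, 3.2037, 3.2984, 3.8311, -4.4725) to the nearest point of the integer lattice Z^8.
(4, 1, -4, 0, 3, 3, 4, -4)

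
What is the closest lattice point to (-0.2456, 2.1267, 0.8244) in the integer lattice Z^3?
(0, 2, 1)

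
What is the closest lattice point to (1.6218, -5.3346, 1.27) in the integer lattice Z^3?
(2, -5, 1)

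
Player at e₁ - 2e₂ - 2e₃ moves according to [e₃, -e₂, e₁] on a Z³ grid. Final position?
(2, -3, -1)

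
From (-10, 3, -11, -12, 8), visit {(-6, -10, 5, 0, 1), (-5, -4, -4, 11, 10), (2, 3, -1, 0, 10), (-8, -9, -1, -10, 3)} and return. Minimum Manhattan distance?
152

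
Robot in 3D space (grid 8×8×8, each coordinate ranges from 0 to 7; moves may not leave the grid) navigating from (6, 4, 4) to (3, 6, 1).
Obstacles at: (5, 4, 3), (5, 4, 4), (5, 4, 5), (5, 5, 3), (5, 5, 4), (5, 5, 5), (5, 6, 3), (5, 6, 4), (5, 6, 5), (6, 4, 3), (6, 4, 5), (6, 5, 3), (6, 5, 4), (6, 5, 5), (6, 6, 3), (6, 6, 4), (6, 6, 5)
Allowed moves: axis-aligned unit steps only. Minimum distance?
10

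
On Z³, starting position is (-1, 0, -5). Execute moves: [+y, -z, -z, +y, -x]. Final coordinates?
(-2, 2, -7)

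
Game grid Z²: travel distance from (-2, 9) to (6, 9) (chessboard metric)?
8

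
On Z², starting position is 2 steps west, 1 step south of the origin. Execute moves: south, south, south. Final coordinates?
(-2, -4)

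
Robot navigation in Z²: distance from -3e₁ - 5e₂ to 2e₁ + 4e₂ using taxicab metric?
14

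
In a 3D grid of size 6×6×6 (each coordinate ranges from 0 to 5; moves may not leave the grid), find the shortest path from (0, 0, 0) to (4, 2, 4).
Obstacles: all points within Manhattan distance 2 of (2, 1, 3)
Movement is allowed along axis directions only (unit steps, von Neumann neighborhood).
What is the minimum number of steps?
10
(one shortest path: (0, 0, 0) → (1, 0, 0) → (2, 0, 0) → (3, 0, 0) → (4, 0, 0) → (4, 1, 0) → (4, 2, 0) → (4, 2, 1) → (4, 2, 2) → (4, 2, 3) → (4, 2, 4))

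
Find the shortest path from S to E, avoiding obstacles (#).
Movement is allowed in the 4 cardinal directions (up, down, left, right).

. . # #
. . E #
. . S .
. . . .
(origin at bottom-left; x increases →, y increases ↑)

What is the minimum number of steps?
1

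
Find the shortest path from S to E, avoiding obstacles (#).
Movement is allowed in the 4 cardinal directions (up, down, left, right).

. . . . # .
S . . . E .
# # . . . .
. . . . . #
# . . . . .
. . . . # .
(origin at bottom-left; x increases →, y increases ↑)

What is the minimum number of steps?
4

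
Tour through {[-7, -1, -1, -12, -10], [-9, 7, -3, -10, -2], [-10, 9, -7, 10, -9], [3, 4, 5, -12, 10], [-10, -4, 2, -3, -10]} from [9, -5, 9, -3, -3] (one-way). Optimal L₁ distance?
154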